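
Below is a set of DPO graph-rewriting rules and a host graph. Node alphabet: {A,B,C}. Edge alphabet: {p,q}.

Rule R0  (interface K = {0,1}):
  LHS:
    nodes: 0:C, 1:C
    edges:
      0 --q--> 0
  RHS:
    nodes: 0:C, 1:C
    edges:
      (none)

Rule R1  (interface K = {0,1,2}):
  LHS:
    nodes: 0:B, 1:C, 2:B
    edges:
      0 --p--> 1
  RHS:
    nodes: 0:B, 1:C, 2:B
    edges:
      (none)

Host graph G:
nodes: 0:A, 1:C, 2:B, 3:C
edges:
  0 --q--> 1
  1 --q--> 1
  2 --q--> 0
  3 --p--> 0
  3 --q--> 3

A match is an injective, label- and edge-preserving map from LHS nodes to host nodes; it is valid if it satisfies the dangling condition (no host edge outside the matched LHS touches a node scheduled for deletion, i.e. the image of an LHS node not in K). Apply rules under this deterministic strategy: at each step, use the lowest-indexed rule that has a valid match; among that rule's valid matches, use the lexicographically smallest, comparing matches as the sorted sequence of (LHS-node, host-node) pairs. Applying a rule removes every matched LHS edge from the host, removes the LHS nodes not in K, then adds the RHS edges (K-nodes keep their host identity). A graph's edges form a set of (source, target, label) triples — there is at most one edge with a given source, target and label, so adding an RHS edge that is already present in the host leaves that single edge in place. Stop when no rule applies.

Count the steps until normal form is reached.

Answer: 2

Derivation:
initial: |V|=4 |E|=5  E = 0-q->1 1-q->1 2-q->0 3-p->0 3-q->3
step 1: apply R0 at {0↦1, 1↦3}  → |V|=4 |E|=4  E = 0-q->1 2-q->0 3-p->0 3-q->3
step 2: apply R0 at {0↦3, 1↦1}  → |V|=4 |E|=3  E = 0-q->1 2-q->0 3-p->0
halt: no rule applies after step 2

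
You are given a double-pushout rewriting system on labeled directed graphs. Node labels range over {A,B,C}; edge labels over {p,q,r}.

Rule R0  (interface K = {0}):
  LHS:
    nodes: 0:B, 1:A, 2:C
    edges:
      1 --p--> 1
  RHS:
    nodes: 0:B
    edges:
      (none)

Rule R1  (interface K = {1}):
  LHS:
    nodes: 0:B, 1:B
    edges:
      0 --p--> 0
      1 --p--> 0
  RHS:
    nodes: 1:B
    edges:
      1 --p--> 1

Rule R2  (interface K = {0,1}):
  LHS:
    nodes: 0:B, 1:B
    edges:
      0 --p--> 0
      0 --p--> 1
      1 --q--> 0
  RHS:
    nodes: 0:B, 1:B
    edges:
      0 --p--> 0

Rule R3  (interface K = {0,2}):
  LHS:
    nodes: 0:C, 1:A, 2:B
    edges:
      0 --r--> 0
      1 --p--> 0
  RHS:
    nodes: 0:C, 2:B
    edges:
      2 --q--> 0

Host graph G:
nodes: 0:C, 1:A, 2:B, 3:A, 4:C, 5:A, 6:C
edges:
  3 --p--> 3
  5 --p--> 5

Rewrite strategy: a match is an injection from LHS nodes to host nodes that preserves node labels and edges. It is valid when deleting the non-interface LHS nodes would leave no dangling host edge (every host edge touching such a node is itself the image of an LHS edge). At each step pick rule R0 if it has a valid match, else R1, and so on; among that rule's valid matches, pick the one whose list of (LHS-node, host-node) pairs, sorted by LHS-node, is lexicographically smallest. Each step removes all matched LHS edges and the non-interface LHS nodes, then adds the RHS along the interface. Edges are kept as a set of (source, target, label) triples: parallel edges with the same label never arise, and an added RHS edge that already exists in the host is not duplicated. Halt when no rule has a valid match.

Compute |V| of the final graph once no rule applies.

initial: |V|=7 |E|=2  E = 3-p->3 5-p->5
step 1: apply R0 at {0↦2, 1↦3, 2↦0}  → |V|=5 |E|=1  E = 5-p->5
step 2: apply R0 at {0↦2, 1↦5, 2↦4}  → |V|=3 |E|=0  E = ∅
final graph: no rule applies after step 2
NF nodes: {1:A, 2:B, 6:C}

Answer: 3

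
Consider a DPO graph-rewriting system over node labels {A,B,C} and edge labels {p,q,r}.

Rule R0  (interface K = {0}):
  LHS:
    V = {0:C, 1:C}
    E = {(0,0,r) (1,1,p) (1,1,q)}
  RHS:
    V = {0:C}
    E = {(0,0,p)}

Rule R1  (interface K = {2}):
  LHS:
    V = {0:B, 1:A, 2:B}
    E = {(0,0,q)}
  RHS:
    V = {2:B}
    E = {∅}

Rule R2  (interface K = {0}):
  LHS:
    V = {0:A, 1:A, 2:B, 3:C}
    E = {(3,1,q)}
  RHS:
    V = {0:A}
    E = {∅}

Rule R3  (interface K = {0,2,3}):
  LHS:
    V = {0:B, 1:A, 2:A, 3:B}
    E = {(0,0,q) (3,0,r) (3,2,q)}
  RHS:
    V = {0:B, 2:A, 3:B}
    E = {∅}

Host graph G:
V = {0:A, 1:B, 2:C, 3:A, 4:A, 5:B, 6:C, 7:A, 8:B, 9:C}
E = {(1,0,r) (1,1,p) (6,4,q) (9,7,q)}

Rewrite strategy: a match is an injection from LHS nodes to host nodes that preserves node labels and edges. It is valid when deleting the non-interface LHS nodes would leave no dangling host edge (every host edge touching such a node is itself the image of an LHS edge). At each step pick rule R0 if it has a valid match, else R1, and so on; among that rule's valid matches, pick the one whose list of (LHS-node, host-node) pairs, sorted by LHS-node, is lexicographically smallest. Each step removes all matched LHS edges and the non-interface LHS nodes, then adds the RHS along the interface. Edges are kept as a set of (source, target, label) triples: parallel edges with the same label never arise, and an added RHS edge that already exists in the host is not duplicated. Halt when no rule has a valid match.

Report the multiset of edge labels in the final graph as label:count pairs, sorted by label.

start.  V:10 E:4  edges: 1-r->0 1-p->1 6-q->4 9-q->7
1. fire R2 via {0↦0, 1↦4, 2↦5, 3↦6}  →  V:7 E:3  edges: 1-r->0 1-p->1 9-q->7
2. fire R2 via {0↦0, 1↦7, 2↦8, 3↦9}  →  V:4 E:2  edges: 1-r->0 1-p->1
halt: no rule applies after step 2
NF edges: [(1, 0, 'r'), (1, 1, 'p')]

Answer: p:1 r:1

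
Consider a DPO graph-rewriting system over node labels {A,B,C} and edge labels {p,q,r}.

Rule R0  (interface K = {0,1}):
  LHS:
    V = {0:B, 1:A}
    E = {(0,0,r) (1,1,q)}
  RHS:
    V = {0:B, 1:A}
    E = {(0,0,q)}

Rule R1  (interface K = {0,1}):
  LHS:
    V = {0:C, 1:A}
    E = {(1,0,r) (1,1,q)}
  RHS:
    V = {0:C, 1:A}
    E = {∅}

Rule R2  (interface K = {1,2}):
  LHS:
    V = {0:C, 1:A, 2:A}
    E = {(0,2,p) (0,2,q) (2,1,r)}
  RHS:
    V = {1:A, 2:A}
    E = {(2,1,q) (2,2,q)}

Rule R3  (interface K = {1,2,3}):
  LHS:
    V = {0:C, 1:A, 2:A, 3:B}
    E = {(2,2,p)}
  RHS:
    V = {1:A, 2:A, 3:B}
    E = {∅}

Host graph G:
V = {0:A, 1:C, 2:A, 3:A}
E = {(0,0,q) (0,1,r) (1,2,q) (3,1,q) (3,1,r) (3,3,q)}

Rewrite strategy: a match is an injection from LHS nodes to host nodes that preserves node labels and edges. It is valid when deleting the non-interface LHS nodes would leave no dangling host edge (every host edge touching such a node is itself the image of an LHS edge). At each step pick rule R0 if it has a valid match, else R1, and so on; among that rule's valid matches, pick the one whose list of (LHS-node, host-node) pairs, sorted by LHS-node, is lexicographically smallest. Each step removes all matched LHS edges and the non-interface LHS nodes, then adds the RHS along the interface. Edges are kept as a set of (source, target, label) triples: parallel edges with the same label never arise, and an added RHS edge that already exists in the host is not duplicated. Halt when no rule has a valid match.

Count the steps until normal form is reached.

initial: |V|=4 |E|=6  E = 0-q->0 0-r->1 1-q->2 3-q->1 3-r->1 3-q->3
step 1: apply R1 at {0↦1, 1↦0}  → |V|=4 |E|=4  E = 1-q->2 3-q->1 3-r->1 3-q->3
step 2: apply R1 at {0↦1, 1↦3}  → |V|=4 |E|=2  E = 1-q->2 3-q->1
halt: no rule applies after step 2

Answer: 2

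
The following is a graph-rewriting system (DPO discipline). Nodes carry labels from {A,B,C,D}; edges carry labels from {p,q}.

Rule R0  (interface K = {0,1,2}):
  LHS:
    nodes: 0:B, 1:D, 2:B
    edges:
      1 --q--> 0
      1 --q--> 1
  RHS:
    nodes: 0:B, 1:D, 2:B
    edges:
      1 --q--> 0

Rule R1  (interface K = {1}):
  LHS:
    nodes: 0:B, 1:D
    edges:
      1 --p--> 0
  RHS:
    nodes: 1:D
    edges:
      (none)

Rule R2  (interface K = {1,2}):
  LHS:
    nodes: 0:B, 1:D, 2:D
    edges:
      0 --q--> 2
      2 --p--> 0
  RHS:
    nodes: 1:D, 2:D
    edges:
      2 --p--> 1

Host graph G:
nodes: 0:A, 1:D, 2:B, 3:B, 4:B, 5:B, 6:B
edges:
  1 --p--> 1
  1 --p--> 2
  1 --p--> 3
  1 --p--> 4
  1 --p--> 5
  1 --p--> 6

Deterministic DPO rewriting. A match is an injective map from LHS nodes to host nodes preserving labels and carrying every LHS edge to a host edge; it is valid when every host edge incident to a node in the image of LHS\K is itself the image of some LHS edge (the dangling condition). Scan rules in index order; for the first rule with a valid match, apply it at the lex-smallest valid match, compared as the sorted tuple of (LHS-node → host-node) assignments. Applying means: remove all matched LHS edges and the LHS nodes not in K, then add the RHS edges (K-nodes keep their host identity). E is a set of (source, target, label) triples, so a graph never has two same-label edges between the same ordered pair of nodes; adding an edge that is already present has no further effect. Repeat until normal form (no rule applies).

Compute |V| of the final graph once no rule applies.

initial: |V|=7 |E|=6  E = 1-p->1 1-p->2 1-p->3 1-p->4 1-p->5 1-p->6
step 1: apply R1 at {0↦2, 1↦1}  → |V|=6 |E|=5  E = 1-p->1 1-p->3 1-p->4 1-p->5 1-p->6
step 2: apply R1 at {0↦3, 1↦1}  → |V|=5 |E|=4  E = 1-p->1 1-p->4 1-p->5 1-p->6
step 3: apply R1 at {0↦4, 1↦1}  → |V|=4 |E|=3  E = 1-p->1 1-p->5 1-p->6
step 4: apply R1 at {0↦5, 1↦1}  → |V|=3 |E|=2  E = 1-p->1 1-p->6
step 5: apply R1 at {0↦6, 1↦1}  → |V|=2 |E|=1  E = 1-p->1
final graph: no rule applies after step 5
NF nodes: {0:A, 1:D}

Answer: 2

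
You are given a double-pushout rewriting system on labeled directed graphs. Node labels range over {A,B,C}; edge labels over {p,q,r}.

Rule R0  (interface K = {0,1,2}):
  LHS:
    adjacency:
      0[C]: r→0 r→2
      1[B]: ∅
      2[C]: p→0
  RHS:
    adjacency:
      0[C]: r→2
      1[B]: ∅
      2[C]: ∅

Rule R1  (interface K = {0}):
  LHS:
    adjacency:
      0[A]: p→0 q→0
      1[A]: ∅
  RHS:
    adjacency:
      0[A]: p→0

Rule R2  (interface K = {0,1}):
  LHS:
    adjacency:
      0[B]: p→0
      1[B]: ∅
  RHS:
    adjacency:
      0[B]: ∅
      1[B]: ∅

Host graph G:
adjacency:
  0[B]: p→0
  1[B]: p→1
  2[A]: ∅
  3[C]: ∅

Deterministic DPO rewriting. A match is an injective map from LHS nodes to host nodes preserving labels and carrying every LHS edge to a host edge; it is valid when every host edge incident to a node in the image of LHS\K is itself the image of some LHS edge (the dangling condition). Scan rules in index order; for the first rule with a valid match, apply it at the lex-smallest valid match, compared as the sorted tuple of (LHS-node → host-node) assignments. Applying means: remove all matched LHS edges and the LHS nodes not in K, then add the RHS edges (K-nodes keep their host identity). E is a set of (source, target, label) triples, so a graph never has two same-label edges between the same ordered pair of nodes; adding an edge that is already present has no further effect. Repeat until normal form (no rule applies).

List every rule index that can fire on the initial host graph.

Answer: [R2]

Rewrite trace:
R0: no valid match — LHS pattern not found
R1: no valid match — LHS pattern not found
R2: 2 valid matches — {0↦0, 1↦1}, {0↦1, 1↦0}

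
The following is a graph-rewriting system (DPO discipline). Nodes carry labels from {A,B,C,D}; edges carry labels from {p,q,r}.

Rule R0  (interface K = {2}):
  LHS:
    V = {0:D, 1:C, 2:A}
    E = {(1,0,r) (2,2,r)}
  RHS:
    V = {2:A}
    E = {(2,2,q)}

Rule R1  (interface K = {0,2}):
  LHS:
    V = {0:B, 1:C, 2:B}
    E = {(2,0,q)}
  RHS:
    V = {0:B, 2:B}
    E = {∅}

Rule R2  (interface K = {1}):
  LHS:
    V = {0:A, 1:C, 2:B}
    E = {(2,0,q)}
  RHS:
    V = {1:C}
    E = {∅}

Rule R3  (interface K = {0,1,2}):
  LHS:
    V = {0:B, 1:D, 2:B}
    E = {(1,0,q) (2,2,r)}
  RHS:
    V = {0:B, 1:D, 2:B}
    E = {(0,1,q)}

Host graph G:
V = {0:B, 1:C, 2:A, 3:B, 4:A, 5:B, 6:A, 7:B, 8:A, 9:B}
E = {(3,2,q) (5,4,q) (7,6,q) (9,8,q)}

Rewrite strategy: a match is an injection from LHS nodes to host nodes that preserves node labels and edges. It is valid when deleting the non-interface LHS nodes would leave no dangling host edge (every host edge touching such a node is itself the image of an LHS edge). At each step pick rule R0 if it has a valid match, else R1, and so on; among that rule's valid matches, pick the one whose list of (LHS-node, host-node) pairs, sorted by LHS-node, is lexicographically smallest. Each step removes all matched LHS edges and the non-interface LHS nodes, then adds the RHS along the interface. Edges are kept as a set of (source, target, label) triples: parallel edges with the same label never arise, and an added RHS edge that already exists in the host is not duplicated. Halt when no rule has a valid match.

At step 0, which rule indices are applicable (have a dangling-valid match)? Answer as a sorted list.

R0: no valid match — LHS pattern not found
R1: no valid match — LHS pattern not found
R2: 4 valid matches — {0↦2, 1↦1, 2↦3}, {0↦4, 1↦1, 2↦5}, {0↦6, 1↦1, 2↦7} (+1 more)
R3: no valid match — LHS pattern not found

Answer: [R2]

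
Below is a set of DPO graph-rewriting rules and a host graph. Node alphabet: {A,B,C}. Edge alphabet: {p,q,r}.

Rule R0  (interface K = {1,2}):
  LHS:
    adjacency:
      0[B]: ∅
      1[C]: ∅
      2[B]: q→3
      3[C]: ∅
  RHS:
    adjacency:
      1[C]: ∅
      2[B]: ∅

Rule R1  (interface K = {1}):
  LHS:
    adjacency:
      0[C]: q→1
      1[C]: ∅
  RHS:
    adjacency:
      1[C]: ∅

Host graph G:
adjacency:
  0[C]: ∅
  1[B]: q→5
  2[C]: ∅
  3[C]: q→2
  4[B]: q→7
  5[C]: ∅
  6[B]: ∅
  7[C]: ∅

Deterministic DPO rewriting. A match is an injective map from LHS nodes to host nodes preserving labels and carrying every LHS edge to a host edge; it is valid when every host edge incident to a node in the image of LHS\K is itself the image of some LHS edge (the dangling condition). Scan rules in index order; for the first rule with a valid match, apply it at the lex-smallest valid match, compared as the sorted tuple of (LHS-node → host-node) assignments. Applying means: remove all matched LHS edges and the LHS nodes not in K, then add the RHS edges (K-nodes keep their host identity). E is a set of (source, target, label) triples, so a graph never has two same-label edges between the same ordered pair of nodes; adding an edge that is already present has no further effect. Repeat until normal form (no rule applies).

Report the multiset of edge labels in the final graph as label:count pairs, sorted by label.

start.  V:8 E:3  edges: 1-q->5 3-q->2 4-q->7
1. fire R0 via {0↦6, 1↦0, 2↦1, 3↦5}  →  V:6 E:2  edges: 3-q->2 4-q->7
2. fire R0 via {0↦1, 1↦0, 2↦4, 3↦7}  →  V:4 E:1  edges: 3-q->2
3. fire R1 via {0↦3, 1↦2}  →  V:3 E:0  edges: ∅
normal form: no rule applies after step 3
NF edges: []

Answer: (no edges)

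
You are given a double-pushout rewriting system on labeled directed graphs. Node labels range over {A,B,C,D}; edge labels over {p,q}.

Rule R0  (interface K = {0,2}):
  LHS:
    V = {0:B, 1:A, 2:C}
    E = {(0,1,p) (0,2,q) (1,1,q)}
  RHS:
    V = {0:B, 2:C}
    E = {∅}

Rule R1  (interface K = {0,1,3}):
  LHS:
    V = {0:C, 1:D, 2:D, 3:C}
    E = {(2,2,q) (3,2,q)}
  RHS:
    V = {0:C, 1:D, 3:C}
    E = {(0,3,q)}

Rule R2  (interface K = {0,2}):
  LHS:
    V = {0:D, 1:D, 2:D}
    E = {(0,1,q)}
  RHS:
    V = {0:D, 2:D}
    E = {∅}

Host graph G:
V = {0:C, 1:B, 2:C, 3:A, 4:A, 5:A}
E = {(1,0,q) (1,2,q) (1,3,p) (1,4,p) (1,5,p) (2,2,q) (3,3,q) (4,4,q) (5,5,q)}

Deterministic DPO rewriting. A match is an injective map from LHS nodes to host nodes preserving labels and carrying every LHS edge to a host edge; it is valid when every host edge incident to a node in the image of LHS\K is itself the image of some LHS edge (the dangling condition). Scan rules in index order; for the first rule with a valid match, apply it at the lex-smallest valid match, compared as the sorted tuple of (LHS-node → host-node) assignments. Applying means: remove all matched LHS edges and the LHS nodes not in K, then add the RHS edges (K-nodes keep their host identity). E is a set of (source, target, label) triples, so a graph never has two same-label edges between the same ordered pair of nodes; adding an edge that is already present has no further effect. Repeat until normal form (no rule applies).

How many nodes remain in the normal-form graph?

start.  V:6 E:9  edges: 1-q->0 1-q->2 1-p->3 1-p->4 1-p->5 2-q->2 3-q->3 4-q->4 5-q->5
1. fire R0 via {0↦1, 1↦3, 2↦0}  →  V:5 E:6  edges: 1-q->2 1-p->4 1-p->5 2-q->2 4-q->4 5-q->5
2. fire R0 via {0↦1, 1↦4, 2↦2}  →  V:4 E:3  edges: 1-p->5 2-q->2 5-q->5
halt: no rule applies after step 2
NF nodes: {0:C, 1:B, 2:C, 5:A}

Answer: 4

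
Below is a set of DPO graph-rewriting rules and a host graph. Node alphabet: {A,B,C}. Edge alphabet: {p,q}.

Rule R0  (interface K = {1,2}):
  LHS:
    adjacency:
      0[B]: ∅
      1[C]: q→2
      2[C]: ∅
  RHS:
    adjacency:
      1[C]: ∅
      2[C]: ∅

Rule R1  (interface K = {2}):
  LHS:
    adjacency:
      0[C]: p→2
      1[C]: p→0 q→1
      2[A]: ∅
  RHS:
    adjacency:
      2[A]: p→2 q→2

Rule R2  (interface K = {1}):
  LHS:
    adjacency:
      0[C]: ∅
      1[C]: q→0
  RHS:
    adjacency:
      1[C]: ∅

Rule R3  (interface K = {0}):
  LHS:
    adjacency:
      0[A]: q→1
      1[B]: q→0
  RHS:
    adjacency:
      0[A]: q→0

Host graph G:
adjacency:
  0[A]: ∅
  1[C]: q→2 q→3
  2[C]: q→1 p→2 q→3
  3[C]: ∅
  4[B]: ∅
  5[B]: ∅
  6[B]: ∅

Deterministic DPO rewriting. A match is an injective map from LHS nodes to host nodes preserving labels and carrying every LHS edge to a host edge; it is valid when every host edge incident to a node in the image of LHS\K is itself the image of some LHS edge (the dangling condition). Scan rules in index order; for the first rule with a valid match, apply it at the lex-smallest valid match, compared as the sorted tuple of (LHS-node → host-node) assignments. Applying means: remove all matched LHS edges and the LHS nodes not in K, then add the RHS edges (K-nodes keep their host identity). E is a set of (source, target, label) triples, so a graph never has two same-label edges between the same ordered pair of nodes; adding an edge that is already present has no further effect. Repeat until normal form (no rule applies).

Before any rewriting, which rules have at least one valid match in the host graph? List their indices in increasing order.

R0: 12 valid matches — {0↦4, 1↦1, 2↦2}, {0↦4, 1↦1, 2↦3}, {0↦4, 1↦2, 2↦1} (+9 more)
R1: no valid match — LHS pattern not found
R2: no valid match — 4 raw matches, all fail dangling condition
R3: no valid match — LHS pattern not found

Answer: [R0]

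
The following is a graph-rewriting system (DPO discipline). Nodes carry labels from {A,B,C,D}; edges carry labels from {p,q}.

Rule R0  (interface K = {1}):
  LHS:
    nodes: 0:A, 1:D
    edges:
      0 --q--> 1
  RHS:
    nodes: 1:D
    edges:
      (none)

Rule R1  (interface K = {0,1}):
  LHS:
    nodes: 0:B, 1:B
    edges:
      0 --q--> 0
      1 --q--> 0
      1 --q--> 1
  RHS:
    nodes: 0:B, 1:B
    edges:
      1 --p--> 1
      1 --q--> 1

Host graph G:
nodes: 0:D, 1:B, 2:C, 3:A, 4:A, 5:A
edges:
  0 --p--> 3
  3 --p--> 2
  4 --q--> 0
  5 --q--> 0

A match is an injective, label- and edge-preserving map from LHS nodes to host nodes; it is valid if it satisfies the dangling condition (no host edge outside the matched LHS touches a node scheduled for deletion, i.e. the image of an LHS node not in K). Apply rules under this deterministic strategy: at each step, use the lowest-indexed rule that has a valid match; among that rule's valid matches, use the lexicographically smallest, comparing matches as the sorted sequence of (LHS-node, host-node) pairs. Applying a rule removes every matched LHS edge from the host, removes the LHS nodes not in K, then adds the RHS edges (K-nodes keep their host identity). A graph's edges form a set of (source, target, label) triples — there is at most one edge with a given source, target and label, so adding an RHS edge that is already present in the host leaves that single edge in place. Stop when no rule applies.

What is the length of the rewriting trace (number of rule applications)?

Answer: 2

Rewrite trace:
initial: |V|=6 |E|=4  E = 0-p->3 3-p->2 4-q->0 5-q->0
step 1: apply R0 at {0↦4, 1↦0}  → |V|=5 |E|=3  E = 0-p->3 3-p->2 5-q->0
step 2: apply R0 at {0↦5, 1↦0}  → |V|=4 |E|=2  E = 0-p->3 3-p->2
final graph: no rule applies after step 2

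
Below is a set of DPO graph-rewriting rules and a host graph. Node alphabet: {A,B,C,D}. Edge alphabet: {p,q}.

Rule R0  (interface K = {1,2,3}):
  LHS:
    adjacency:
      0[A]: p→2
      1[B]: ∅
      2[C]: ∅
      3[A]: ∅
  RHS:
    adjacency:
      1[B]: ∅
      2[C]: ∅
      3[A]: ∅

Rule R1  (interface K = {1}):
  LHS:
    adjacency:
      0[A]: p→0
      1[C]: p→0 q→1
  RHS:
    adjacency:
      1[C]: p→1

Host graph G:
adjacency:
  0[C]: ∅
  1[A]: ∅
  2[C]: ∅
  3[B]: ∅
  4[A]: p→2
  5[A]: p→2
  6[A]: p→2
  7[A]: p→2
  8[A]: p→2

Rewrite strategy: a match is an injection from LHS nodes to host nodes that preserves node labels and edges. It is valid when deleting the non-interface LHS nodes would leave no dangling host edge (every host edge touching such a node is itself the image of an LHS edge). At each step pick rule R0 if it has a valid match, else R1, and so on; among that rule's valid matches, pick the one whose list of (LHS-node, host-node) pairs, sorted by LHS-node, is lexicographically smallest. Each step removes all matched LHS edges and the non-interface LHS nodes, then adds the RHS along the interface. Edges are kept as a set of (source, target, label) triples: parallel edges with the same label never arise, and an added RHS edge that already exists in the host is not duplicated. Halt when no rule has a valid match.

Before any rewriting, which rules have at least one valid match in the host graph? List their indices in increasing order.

Answer: [R0]

Derivation:
R0: 25 valid matches — {0↦4, 1↦3, 2↦2, 3↦1}, {0↦4, 1↦3, 2↦2, 3↦5}, {0↦4, 1↦3, 2↦2, 3↦6} (+22 more)
R1: no valid match — LHS pattern not found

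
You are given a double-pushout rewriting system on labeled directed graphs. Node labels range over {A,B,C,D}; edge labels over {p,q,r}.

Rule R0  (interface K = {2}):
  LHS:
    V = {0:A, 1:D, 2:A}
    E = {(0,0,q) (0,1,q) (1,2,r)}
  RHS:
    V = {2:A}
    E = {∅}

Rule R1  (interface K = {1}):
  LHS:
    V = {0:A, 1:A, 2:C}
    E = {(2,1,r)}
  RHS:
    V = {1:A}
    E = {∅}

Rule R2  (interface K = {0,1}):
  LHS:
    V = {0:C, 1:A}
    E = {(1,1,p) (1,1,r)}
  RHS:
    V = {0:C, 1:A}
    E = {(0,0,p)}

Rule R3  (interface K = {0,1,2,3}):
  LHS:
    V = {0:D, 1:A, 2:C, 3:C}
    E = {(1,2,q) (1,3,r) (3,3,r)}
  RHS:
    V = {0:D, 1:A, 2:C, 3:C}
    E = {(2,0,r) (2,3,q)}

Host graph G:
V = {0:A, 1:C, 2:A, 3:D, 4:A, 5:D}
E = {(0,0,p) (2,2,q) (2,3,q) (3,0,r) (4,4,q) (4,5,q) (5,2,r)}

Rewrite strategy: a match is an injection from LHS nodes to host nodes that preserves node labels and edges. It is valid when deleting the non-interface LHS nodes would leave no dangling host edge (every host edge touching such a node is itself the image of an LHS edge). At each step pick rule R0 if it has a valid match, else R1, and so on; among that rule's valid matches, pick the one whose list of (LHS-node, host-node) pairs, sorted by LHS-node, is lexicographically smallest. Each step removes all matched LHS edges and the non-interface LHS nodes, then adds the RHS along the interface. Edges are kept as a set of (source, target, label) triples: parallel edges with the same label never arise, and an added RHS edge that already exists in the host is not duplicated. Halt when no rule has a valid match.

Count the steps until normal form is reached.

initial: |V|=6 |E|=7  E = 0-p->0 2-q->2 2-q->3 3-r->0 4-q->4 4-q->5 5-r->2
step 1: apply R0 at {0↦4, 1↦5, 2↦2}  → |V|=4 |E|=4  E = 0-p->0 2-q->2 2-q->3 3-r->0
step 2: apply R0 at {0↦2, 1↦3, 2↦0}  → |V|=2 |E|=1  E = 0-p->0
normal form: no rule applies after step 2

Answer: 2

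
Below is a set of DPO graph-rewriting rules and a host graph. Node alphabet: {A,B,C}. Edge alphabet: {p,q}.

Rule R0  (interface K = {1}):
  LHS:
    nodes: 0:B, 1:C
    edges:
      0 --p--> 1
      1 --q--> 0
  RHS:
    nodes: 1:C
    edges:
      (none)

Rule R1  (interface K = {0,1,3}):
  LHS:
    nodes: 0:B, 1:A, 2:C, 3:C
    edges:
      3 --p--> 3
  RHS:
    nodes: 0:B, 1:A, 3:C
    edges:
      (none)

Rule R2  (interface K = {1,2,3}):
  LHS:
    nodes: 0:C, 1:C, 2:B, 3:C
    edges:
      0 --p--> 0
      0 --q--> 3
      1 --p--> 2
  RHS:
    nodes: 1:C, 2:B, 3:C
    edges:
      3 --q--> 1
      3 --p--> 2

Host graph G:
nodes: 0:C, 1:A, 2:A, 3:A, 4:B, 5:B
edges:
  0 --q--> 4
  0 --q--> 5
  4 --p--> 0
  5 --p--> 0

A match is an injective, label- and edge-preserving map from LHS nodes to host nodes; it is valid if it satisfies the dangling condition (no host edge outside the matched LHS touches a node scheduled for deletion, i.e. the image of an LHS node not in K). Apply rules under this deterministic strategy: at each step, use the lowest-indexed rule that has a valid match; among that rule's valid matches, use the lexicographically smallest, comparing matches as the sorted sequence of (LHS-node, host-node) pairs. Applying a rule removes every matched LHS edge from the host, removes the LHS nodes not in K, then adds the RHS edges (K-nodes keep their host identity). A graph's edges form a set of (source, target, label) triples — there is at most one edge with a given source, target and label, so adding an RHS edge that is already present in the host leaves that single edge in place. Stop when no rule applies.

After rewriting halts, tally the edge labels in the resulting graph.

[0] host  ⇒  6 nodes, 4 edges  {0-q->4 0-q->5 4-p->0 5-p->0}
[1] R0 @ {0↦4, 1↦0}  ⇒  5 nodes, 2 edges  {0-q->5 5-p->0}
[2] R0 @ {0↦5, 1↦0}  ⇒  4 nodes, 0 edges  {∅}
halt: no rule applies after step 2
NF edges: []

Answer: (no edges)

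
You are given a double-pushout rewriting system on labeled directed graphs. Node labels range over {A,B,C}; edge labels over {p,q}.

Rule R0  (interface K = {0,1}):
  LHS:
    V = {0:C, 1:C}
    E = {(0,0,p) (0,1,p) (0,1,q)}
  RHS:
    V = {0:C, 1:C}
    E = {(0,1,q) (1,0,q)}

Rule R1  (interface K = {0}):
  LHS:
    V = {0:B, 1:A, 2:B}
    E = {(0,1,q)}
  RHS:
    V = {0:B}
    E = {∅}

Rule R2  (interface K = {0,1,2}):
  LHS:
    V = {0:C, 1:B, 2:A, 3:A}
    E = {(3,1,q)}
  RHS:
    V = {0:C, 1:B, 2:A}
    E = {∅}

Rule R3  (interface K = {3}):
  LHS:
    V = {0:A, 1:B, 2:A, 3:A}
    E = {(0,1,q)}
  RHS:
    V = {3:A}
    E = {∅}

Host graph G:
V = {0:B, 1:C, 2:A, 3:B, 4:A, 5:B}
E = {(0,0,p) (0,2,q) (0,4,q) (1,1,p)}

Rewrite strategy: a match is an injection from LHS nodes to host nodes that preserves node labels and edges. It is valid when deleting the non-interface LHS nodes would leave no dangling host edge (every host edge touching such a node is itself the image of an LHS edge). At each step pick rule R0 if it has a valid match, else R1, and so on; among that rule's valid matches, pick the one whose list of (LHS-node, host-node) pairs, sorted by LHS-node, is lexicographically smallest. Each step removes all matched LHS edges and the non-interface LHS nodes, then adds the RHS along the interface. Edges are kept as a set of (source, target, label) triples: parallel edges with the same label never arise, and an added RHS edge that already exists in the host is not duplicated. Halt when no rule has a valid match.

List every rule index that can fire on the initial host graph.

R0: no valid match — LHS pattern not found
R1: 4 valid matches — {0↦0, 1↦2, 2↦3}, {0↦0, 1↦2, 2↦5}, {0↦0, 1↦4, 2↦3} (+1 more)
R2: no valid match — LHS pattern not found
R3: no valid match — LHS pattern not found

Answer: [R1]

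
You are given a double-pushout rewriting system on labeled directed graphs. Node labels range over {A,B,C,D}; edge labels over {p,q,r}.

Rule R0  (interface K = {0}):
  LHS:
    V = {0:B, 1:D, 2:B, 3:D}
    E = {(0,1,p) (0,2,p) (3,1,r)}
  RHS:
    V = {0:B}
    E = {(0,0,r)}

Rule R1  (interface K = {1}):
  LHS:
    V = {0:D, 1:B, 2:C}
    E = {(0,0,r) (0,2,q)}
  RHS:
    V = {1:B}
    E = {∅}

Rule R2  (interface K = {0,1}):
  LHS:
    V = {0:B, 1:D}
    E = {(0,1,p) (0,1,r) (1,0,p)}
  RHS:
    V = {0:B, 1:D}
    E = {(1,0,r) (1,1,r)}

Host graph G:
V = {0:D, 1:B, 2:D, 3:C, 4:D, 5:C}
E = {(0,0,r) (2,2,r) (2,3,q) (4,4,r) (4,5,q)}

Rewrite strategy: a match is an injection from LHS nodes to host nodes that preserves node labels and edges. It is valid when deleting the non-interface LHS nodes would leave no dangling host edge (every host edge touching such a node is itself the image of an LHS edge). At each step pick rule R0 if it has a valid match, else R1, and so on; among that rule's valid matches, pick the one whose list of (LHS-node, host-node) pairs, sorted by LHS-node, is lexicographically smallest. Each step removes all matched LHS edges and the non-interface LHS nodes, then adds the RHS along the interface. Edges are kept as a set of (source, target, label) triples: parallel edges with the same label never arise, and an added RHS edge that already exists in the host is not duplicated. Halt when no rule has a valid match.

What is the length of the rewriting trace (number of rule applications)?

initial: |V|=6 |E|=5  E = 0-r->0 2-r->2 2-q->3 4-r->4 4-q->5
step 1: apply R1 at {0↦2, 1↦1, 2↦3}  → |V|=4 |E|=3  E = 0-r->0 4-r->4 4-q->5
step 2: apply R1 at {0↦4, 1↦1, 2↦5}  → |V|=2 |E|=1  E = 0-r->0
halt: no rule applies after step 2

Answer: 2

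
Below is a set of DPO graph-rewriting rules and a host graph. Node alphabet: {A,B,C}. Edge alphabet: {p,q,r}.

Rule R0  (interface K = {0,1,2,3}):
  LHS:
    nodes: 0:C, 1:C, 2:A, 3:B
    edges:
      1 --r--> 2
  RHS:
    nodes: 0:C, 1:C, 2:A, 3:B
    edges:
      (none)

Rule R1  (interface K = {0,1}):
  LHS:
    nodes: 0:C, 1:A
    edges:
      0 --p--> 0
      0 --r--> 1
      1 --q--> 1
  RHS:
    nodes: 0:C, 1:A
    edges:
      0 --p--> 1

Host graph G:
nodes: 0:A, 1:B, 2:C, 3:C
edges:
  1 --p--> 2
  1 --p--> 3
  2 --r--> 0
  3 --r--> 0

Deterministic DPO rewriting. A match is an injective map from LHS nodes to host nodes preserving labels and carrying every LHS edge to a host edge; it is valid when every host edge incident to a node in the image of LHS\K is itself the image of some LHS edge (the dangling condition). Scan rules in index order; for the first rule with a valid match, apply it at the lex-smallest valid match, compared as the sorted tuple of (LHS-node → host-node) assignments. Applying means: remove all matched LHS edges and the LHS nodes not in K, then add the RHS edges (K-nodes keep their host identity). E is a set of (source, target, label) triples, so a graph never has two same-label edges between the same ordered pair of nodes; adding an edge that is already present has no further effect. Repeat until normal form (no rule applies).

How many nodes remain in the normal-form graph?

Answer: 4

Steps:
start.  V:4 E:4  edges: 1-p->2 1-p->3 2-r->0 3-r->0
1. fire R0 via {0↦2, 1↦3, 2↦0, 3↦1}  →  V:4 E:3  edges: 1-p->2 1-p->3 2-r->0
2. fire R0 via {0↦3, 1↦2, 2↦0, 3↦1}  →  V:4 E:2  edges: 1-p->2 1-p->3
final graph: no rule applies after step 2
NF nodes: {0:A, 1:B, 2:C, 3:C}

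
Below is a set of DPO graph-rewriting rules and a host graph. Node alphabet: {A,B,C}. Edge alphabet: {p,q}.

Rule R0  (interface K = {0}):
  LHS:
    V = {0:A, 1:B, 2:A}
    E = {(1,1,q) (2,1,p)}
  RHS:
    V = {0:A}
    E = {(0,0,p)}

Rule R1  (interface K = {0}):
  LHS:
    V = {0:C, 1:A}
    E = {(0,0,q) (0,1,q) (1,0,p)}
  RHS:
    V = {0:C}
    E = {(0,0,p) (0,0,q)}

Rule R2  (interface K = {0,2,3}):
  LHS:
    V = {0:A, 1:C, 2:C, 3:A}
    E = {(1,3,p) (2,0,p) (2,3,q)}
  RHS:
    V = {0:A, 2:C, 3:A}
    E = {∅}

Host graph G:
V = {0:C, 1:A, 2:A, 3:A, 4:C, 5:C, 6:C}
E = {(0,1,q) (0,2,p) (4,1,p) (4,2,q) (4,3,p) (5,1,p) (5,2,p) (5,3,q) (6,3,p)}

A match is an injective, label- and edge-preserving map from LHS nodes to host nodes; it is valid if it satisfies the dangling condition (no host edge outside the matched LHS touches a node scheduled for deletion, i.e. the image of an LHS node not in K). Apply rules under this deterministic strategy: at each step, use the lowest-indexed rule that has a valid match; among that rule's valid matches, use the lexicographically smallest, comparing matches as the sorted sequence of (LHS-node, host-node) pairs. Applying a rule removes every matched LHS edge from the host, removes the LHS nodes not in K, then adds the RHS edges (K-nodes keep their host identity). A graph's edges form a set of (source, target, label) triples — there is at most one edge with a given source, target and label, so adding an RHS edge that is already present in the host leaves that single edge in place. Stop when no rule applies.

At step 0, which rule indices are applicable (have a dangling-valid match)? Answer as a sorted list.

R0: no valid match — LHS pattern not found
R1: no valid match — LHS pattern not found
R2: 2 valid matches — {0↦1, 1↦6, 2↦5, 3↦3}, {0↦2, 1↦6, 2↦5, 3↦3}

Answer: [R2]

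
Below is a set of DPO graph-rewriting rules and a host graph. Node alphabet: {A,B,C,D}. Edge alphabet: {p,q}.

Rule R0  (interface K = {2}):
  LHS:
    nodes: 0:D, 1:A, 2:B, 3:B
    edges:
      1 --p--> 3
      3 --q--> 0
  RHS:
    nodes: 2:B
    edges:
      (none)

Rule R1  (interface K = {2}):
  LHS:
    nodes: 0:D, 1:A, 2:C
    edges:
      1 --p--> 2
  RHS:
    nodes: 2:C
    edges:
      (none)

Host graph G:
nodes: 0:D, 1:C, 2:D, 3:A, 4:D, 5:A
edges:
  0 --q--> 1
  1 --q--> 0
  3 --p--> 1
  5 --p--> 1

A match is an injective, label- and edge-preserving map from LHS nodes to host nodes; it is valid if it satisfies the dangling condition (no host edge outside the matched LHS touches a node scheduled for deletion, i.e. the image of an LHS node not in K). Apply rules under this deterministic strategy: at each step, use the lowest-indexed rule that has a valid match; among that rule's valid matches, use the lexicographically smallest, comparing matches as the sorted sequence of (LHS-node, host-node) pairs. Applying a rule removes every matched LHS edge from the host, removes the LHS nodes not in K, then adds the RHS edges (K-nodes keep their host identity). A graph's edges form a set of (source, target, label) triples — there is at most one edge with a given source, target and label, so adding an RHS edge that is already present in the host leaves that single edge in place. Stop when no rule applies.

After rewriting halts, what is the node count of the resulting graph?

Answer: 2

Derivation:
[0] host  ⇒  6 nodes, 4 edges  {0-q->1 1-q->0 3-p->1 5-p->1}
[1] R1 @ {0↦2, 1↦3, 2↦1}  ⇒  4 nodes, 3 edges  {0-q->1 1-q->0 5-p->1}
[2] R1 @ {0↦4, 1↦5, 2↦1}  ⇒  2 nodes, 2 edges  {0-q->1 1-q->0}
final graph: no rule applies after step 2
NF nodes: {0:D, 1:C}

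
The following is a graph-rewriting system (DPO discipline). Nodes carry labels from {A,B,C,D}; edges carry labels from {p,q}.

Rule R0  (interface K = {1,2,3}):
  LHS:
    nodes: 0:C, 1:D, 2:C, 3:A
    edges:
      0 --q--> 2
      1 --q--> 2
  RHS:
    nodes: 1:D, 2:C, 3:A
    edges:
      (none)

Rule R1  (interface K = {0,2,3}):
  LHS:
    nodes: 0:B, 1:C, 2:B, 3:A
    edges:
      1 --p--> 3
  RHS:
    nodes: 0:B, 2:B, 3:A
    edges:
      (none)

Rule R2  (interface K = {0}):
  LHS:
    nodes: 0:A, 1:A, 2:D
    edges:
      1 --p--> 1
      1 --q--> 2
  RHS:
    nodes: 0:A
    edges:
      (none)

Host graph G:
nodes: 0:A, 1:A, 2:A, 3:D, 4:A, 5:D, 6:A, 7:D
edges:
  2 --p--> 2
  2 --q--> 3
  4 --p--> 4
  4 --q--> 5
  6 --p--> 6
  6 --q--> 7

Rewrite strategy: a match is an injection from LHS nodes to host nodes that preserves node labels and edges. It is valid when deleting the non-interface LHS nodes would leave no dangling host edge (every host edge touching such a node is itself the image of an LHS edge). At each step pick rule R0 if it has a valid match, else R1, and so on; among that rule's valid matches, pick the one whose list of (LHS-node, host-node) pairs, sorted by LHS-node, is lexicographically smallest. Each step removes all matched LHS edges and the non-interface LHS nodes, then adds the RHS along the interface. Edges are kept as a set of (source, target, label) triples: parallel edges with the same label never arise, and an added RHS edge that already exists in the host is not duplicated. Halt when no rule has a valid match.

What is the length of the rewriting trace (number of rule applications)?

start.  V:8 E:6  edges: 2-p->2 2-q->3 4-p->4 4-q->5 6-p->6 6-q->7
1. fire R2 via {0↦0, 1↦2, 2↦3}  →  V:6 E:4  edges: 4-p->4 4-q->5 6-p->6 6-q->7
2. fire R2 via {0↦0, 1↦4, 2↦5}  →  V:4 E:2  edges: 6-p->6 6-q->7
3. fire R2 via {0↦0, 1↦6, 2↦7}  →  V:2 E:0  edges: ∅
normal form: no rule applies after step 3

Answer: 3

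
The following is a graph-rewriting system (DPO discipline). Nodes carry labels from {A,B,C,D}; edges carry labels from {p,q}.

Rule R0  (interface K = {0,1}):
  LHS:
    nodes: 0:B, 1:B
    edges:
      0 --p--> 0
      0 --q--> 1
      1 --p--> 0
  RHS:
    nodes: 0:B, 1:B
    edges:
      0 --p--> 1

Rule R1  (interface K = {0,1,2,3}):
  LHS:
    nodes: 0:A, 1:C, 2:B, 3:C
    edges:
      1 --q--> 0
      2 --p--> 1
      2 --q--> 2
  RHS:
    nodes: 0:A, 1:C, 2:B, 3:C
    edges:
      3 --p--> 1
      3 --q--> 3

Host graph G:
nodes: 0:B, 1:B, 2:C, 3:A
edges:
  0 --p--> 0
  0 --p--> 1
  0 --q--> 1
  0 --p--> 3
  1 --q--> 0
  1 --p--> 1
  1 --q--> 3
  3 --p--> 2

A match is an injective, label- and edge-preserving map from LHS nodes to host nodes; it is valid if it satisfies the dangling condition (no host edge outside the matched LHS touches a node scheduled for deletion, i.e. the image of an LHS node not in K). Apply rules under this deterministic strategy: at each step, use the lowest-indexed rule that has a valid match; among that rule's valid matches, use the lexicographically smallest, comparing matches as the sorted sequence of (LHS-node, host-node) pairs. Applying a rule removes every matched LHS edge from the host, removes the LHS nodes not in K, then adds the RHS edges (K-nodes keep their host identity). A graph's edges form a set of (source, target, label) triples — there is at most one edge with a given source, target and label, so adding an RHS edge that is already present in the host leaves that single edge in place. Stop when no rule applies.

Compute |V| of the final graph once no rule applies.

initial: |V|=4 |E|=8  E = 0-p->0 0-p->1 0-q->1 0-p->3 1-q->0 1-p->1 1-q->3 3-p->2
step 1: apply R0 at {0↦1, 1↦0}  → |V|=4 |E|=6  E = 0-p->0 0-q->1 0-p->3 1-p->0 1-q->3 3-p->2
step 2: apply R0 at {0↦0, 1↦1}  → |V|=4 |E|=4  E = 0-p->1 0-p->3 1-q->3 3-p->2
normal form: no rule applies after step 2
NF nodes: {0:B, 1:B, 2:C, 3:A}

Answer: 4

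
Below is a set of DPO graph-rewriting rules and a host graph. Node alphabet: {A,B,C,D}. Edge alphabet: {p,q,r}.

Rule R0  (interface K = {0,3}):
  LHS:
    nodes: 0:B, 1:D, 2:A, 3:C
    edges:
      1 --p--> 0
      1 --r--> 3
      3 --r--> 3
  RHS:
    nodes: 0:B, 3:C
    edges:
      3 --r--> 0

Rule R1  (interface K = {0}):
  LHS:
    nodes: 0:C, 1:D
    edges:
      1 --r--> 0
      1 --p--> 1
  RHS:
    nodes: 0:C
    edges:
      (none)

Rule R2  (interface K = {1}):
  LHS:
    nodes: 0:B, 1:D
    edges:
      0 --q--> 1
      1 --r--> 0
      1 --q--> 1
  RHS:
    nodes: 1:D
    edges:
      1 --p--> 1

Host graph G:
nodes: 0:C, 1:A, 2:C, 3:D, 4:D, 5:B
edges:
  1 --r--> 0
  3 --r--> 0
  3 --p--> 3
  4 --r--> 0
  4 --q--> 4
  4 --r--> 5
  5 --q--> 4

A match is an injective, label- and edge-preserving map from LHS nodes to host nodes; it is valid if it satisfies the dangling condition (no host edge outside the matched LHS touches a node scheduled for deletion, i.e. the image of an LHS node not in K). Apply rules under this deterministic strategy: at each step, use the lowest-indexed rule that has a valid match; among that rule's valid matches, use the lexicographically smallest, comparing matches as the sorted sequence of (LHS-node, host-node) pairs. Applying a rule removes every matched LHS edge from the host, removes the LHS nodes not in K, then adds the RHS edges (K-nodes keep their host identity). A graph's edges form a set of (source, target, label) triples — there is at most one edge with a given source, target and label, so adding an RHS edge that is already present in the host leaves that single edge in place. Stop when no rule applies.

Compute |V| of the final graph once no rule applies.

Answer: 3

Steps:
initial: |V|=6 |E|=7  E = 1-r->0 3-r->0 3-p->3 4-r->0 4-q->4 4-r->5 5-q->4
step 1: apply R1 at {0↦0, 1↦3}  → |V|=5 |E|=5  E = 1-r->0 4-r->0 4-q->4 4-r->5 5-q->4
step 2: apply R2 at {0↦5, 1↦4}  → |V|=4 |E|=3  E = 1-r->0 4-r->0 4-p->4
step 3: apply R1 at {0↦0, 1↦4}  → |V|=3 |E|=1  E = 1-r->0
final graph: no rule applies after step 3
NF nodes: {0:C, 1:A, 2:C}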